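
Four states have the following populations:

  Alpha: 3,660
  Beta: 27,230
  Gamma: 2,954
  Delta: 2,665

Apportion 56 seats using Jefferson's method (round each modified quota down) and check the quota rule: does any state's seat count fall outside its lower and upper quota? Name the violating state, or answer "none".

Beta

Standard quotas: Alpha 5.614, Beta 41.767, Gamma 4.531, Delta 4.088.
Jefferson allocation: Alpha 5, Beta 43, Gamma 4, Delta 4.
Beta has quota 41.767 (lower 41, upper 42) but receives 43 — outside the quota interval.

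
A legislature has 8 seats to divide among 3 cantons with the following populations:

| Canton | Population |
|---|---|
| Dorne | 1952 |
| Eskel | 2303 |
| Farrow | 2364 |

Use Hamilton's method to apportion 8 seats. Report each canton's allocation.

Dorne 2; Eskel 3; Farrow 3

Standard divisor: 6619 ÷ 8 ≈ 827.375.
Standard quotas: Dorne 2.359, Eskel 2.784, Farrow 2.857.
Lower quotas: Dorne 2, Eskel 2, Farrow 2 (sum 6, leaving 2 seats).
Remainders in descending order: Farrow 0.857, Eskel 0.784, Dorne 0.359.
The surplus seats go to Farrow, Eskel.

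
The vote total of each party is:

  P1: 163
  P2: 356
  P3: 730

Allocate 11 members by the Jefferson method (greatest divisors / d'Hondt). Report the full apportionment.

Standard divisor 1249/11 ≈ 113.545; standard quotas: P1 1.436, P2 3.135, P3 6.429.
Rounding down gives 1, 3, 6 = 10 seats, so the divisor must be adjusted.
With modified divisor 100: modified quotas P1 1.630, P2 3.560, P3 7.300.
Rounding down: P1 1, P2 3, P3 7 (total 11).

P1=1, P2=3, P3=7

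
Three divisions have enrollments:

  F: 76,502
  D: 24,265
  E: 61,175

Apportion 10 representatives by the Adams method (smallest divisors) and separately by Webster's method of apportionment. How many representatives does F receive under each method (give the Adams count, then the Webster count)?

4 and 5

Adams: F 4, D 2, E 4.
Webster: F 5, D 1, E 4.
F gets 4 under Adams and 5 under Webster.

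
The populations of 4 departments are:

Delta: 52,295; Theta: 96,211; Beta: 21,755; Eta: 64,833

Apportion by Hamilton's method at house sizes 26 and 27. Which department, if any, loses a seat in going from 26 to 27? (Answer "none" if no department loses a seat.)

none

At 26 seats: Delta 6, Theta 11, Beta 2, Eta 7.
At 27 seats: Delta 6, Theta 11, Beta 3, Eta 7.
No department's allocation decreased.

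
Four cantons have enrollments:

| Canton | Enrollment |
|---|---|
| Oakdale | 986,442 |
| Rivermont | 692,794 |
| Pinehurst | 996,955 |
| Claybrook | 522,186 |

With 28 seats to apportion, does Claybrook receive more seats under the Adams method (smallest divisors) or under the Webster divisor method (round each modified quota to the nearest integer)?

Adams

Adams: Oakdale 8, Rivermont 6, Pinehurst 9, Claybrook 5.
Webster: Oakdale 9, Rivermont 6, Pinehurst 9, Claybrook 4.
Claybrook gets 5 under Adams and 4 under Webster.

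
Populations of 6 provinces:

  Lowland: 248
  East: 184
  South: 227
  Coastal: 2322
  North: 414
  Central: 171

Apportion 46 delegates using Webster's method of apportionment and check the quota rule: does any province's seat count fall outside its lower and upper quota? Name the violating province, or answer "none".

Standard quotas: Lowland 3.199, East 2.374, South 2.928, Coastal 29.953, North 5.340, Central 2.206.
Webster allocation: Lowland 3, East 2, South 3, Coastal 31, North 5, Central 2.
Coastal has quota 29.953 (lower 29, upper 30) but receives 31 — outside the quota interval.

Coastal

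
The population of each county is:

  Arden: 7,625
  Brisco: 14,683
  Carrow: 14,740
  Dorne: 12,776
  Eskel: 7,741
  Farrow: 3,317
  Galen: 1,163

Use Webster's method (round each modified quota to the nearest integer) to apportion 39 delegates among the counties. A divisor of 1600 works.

Arden: 5; Brisco: 9; Carrow: 9; Dorne: 8; Eskel: 5; Farrow: 2; Galen: 1

With modified divisor 1600: modified quotas Arden 4.766, Brisco 9.177, Carrow 9.213, Dorne 7.985, Eskel 4.838, Farrow 2.073, Galen 0.727.
Rounding to the nearest integer: Arden 5, Brisco 9, Carrow 9, Dorne 8, Eskel 5, Farrow 2, Galen 1 (total 39).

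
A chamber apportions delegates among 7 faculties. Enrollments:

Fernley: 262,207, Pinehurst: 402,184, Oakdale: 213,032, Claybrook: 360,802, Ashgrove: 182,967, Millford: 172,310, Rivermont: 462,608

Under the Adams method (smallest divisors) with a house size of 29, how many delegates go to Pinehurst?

5

Standard divisor 2056110/29 ≈ 70900.345; standard quotas: Fernley 3.698, Pinehurst 5.673, Oakdale 3.005, Claybrook 5.089, Ashgrove 2.581, Millford 2.430, Rivermont 6.525.
Rounding up gives 4, 6, 4, 6, 3, 3, 7 = 33 seats, so the divisor must be adjusted.
With modified divisor 83300: modified quotas Fernley 3.148, Pinehurst 4.828, Oakdale 2.557, Claybrook 4.331, Ashgrove 2.196, Millford 2.069, Rivermont 5.554.
Rounding up: Fernley 4, Pinehurst 5, Oakdale 3, Claybrook 5, Ashgrove 3, Millford 3, Rivermont 6 (total 29).
Pinehurst receives 5.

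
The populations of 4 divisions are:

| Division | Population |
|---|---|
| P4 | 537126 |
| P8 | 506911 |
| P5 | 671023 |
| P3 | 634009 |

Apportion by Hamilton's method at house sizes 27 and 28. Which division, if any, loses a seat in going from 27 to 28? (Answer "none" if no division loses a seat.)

none

At 27 seats: P4 6, P8 6, P5 8, P3 7.
At 28 seats: P4 6, P8 6, P5 8, P3 8.
No division's allocation decreased.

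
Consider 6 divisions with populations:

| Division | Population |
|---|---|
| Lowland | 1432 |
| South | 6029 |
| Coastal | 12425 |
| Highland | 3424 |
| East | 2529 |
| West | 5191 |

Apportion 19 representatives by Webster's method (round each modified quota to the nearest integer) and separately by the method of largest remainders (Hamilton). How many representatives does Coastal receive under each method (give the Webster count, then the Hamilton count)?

7 and 8

Webster: Lowland 1, South 4, Coastal 7, Highland 2, East 2, West 3.
Hamilton: Lowland 1, South 4, Coastal 8, Highland 2, East 1, West 3.
Coastal gets 7 under Webster and 8 under Hamilton.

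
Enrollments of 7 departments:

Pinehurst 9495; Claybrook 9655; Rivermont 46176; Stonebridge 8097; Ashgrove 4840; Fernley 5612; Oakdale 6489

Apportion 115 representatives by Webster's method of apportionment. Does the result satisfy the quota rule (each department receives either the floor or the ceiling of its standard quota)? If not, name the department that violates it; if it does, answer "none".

Rivermont

Standard quotas: Pinehurst 12.084, Claybrook 12.287, Rivermont 58.765, Stonebridge 10.304, Ashgrove 6.160, Fernley 7.142, Oakdale 8.258.
Webster allocation: Pinehurst 12, Claybrook 12, Rivermont 60, Stonebridge 10, Ashgrove 6, Fernley 7, Oakdale 8.
Rivermont has quota 58.765 (lower 58, upper 59) but receives 60 — outside the quota interval.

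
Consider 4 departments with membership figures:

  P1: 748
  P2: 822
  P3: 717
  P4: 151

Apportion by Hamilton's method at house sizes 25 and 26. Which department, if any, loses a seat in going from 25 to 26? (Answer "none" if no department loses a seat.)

At 25 seats: P1 8, P2 8, P3 7, P4 2.
At 26 seats: P1 8, P2 9, P3 8, P4 1.
P4 drops from 2 to 1.

P4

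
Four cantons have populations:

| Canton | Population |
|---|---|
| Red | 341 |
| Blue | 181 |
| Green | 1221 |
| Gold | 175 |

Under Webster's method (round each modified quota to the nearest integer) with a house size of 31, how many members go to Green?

20

Standard divisor 1918/31 ≈ 61.871; standard quotas: Red 5.511, Blue 2.925, Green 19.735, Gold 2.828.
Rounding to the nearest integer gives 6, 3, 20, 3 = 32 seats, so the divisor must be adjusted.
With modified divisor 62.3: modified quotas Red 5.474, Blue 2.905, Green 19.599, Gold 2.809.
Rounding to the nearest integer: Red 5, Blue 3, Green 20, Gold 3 (total 31).
Green receives 20.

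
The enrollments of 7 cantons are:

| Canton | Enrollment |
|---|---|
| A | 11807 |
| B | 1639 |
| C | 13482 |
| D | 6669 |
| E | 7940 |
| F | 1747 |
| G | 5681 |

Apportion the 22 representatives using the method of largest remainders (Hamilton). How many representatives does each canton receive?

The standard divisor is 48965/22 ≈ 2225.682.
Standard quotas: A 5.3049, B 0.7364, C 6.0575, D 2.9964, E 3.5674, F 0.7849, G 2.5525.
Lower quotas: A 5, B 0, C 6, D 2, E 3, F 0, G 2 (sum 18, leaving 4 seats).
Remainders in descending order: D 0.9964, F 0.7849, B 0.7364, E 0.5674, G 0.5525, A 0.3049, C 0.0575.
Largest remainders: D, F, B, E receive the extra seats.

A: 5, B: 1, C: 6, D: 3, E: 4, F: 1, G: 2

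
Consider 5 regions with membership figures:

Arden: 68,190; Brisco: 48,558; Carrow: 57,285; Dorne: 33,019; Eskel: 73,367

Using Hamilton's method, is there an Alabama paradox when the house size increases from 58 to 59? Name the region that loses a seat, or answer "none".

At 58 seats: Arden 14, Brisco 10, Carrow 12, Dorne 7, Eskel 15.
At 59 seats: Arden 14, Brisco 10, Carrow 12, Dorne 7, Eskel 16.
No region's allocation decreased.

none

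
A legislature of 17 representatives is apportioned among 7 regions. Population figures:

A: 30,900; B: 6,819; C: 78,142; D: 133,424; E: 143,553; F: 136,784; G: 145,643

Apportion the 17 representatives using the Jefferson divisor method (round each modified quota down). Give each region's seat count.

Standard divisor 675265/17 ≈ 39721.471; standard quotas: A 0.778, B 0.172, C 1.967, D 3.359, E 3.614, F 3.444, G 3.667.
Rounding down gives 0, 0, 1, 3, 3, 3, 3 = 13 seats, so the divisor must be adjusted.
With modified divisor 33800: modified quotas A 0.914, B 0.202, C 2.312, D 3.947, E 4.247, F 4.047, G 4.309.
Rounding down: A 0, B 0, C 2, D 3, E 4, F 4, G 4 (total 17).

A 0, B 0, C 2, D 3, E 4, F 4, G 4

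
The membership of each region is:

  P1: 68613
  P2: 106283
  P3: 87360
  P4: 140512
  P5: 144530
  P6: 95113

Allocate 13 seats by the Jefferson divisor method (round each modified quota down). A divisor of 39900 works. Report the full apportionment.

P1=1, P2=2, P3=2, P4=3, P5=3, P6=2

With modified divisor 39900: modified quotas P1 1.720, P2 2.664, P3 2.189, P4 3.522, P5 3.622, P6 2.384.
Rounding down: P1 1, P2 2, P3 2, P4 3, P5 3, P6 2 (total 13).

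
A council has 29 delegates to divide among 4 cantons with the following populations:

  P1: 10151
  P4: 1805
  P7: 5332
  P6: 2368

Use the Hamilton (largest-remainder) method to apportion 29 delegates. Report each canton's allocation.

Total 19656; standard divisor 19656/29 ≈ 677.793.
Standard quotas: P1 14.9765, P4 2.6631, P7 7.8667, P6 3.4937.
Lower quotas: P1 14, P4 2, P7 7, P6 3 (sum 26, leaving 3 seats).
Remainders in descending order: P1 0.9765, P7 0.8667, P4 0.6631, P6 0.4937.
The surplus seats go to P1, P7, P4.

P1: 15, P4: 3, P7: 8, P6: 3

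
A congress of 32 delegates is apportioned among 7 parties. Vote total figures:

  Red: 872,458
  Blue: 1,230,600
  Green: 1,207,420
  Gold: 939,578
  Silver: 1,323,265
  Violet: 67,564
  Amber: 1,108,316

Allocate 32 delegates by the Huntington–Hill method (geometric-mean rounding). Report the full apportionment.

Red 4, Blue 6, Green 6, Gold 4, Silver 6, Violet 1, Amber 5

With divisor 215270: modified quotas Red 4.053, Blue 5.717, Green 5.609, Gold 4.365, Silver 6.147, Violet 0.314, Amber 5.148.
Geometric-mean thresholds: Red √(4·5)=4.472, Blue √(5·6)=5.477, Green √(5·6)=5.477, Gold √(4·5)=4.472, Silver √(6·7)=6.481, Violet (min 1), Amber √(5·6)=5.477.
Each quota rounded against its threshold gives Red 4, Blue 6, Green 6, Gold 4, Silver 6, Violet 1, Amber 5 (total 32).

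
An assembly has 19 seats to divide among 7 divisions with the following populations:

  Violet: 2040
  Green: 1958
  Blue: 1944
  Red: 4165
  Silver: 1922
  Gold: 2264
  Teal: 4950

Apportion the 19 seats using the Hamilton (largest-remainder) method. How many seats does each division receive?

The standard divisor is 19243/19 ≈ 1012.789.
Standard quotas: Violet 2.014, Green 1.933, Blue 1.919, Red 4.112, Silver 1.898, Gold 2.235, Teal 4.887.
Lower quotas: Violet 2, Green 1, Blue 1, Red 4, Silver 1, Gold 2, Teal 4 (sum 15, leaving 4 seats).
Remainders in descending order: Green 0.933, Blue 0.919, Silver 0.898, Teal 0.887, Gold 0.235, Red 0.112, Violet 0.014.
The surplus seats go to Green, Blue, Silver, Teal.

Violet 2, Green 2, Blue 2, Red 4, Silver 2, Gold 2, Teal 5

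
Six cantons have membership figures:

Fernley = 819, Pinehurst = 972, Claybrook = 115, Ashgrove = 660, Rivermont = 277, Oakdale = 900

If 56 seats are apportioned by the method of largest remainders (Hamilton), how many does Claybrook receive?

2

Total 3743; standard divisor 3743/56 ≈ 66.839.
Standard quotas: Fernley 12.253, Pinehurst 14.542, Claybrook 1.721, Ashgrove 9.874, Rivermont 4.144, Oakdale 13.465.
Lower quotas: Fernley 12, Pinehurst 14, Claybrook 1, Ashgrove 9, Rivermont 4, Oakdale 13 (sum 53, leaving 3 seats).
Remainders in descending order: Ashgrove 0.874, Claybrook 0.721, Pinehurst 0.542, Oakdale 0.465, Fernley 0.253, Rivermont 0.144.
The surplus seats go to Ashgrove, Claybrook, Pinehurst.
Claybrook receives 2.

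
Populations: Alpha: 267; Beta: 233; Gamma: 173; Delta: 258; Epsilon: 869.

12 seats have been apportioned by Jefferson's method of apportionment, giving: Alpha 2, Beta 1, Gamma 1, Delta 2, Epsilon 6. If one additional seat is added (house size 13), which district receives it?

Epsilon

Priority for the next seat is population ÷ (current seats + 1).
Priorities: Alpha 89.000, Beta 116.500, Gamma 86.500, Delta 86.000, Epsilon 124.143.
Highest priority: Epsilon.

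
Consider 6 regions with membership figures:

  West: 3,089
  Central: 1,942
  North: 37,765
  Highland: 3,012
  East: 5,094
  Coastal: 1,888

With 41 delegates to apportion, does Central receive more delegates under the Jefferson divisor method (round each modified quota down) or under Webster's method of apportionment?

Jefferson: West 2, Central 1, North 31, Highland 2, East 4, Coastal 1.
Webster: West 2, Central 2, North 30, Highland 2, East 4, Coastal 1.
Central gets 1 under Jefferson and 2 under Webster.

Webster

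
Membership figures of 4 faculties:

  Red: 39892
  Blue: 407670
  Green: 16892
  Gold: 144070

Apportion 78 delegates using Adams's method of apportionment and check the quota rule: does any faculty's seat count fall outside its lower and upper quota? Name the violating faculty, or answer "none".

Standard quotas: Red 5.113, Blue 52.255, Green 2.165, Gold 18.467.
Adams allocation: Red 5, Blue 51, Green 3, Gold 19.
Blue has quota 52.255 (lower 52, upper 53) but receives 51 — outside the quota interval.

Blue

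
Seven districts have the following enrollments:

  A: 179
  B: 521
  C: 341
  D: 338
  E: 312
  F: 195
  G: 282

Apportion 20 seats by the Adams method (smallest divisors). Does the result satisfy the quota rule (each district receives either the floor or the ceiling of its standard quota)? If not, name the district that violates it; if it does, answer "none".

Standard quotas: A 1.651, B 4.806, C 3.146, D 3.118, E 2.878, F 1.799, G 2.601.
Adams allocation: A 2, B 4, C 3, D 3, E 3, F 2, G 3.
Every allocation lies between the lower and upper quota.

none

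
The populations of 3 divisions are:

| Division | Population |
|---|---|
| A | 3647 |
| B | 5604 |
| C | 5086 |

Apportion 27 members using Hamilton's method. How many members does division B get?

10

Standard divisor: 14337 ÷ 27 = 531.
Standard quotas: A 6.8682, B 10.5537, C 9.5782.
Lower quotas: A 6, B 10, C 9 (sum 25, leaving 2 seats).
Remainders in descending order: A 0.8682, C 0.5782, B 0.5537.
Largest remainders: A, C receive the extra seats.
B receives 10.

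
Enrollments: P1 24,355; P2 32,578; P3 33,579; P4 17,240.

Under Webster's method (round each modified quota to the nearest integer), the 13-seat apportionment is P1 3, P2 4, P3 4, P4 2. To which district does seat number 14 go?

Priority for the next seat is population ÷ (current seats + 0.5).
Priorities: P1 6958.571, P2 7239.556, P3 7462.000, P4 6896.000.
Highest priority: P3.

P3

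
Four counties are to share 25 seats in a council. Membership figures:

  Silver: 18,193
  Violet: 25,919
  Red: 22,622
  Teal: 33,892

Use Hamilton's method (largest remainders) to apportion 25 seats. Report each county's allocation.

Total 100626; standard divisor 100626/25 ≈ 4025.04.
Standard quotas: Silver 4.5200, Violet 6.4394, Red 5.6203, Teal 8.4203.
Lower quotas: Silver 4, Violet 6, Red 5, Teal 8 (sum 23, leaving 2 seats).
Remainders in descending order: Red 0.6203, Silver 0.5200, Violet 0.4394, Teal 0.4203.
The surplus seats go to Red, Silver.

Silver 5, Violet 6, Red 6, Teal 8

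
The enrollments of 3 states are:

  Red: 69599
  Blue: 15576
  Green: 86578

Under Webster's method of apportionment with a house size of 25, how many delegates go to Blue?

Standard divisor 171753/25 ≈ 6870.12; standard quotas: Red 10.131, Blue 2.267, Green 12.602.
Rounding to the nearest integer gives Red 10, Blue 2, Green 13 — total 25, matching the house size, so no adjustment is needed.
Blue receives 2.

2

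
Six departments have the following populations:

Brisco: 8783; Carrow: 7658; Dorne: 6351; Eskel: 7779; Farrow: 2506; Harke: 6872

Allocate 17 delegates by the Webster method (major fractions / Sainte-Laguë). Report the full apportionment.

Brisco 4, Carrow 3, Dorne 3, Eskel 3, Farrow 1, Harke 3

Standard divisor 39949/17 ≈ 2349.941; standard quotas: Brisco 3.738, Carrow 3.259, Dorne 2.703, Eskel 3.310, Farrow 1.066, Harke 2.924.
Rounding to the nearest integer gives Brisco 4, Carrow 3, Dorne 3, Eskel 3, Farrow 1, Harke 3 — total 17, matching the house size, so no adjustment is needed.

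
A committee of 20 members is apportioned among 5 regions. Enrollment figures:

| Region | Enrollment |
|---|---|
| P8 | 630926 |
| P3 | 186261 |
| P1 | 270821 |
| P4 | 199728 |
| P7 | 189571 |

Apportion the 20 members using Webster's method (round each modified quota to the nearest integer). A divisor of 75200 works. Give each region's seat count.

P8 8, P3 2, P1 4, P4 3, P7 3

With modified divisor 75200: modified quotas P8 8.390, P3 2.477, P1 3.601, P4 2.656, P7 2.521.
Rounding to the nearest integer: P8 8, P3 2, P1 4, P4 3, P7 3 (total 20).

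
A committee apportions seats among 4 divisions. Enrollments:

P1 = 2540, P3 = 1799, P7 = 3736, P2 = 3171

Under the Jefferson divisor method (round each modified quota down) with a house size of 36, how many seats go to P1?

Standard divisor 11246/36 ≈ 312.389; standard quotas: P1 8.131, P3 5.759, P7 11.959, P2 10.151.
Rounding down gives 8, 5, 11, 10 = 34 seats, so the divisor must be adjusted.
With modified divisor 290: modified quotas P1 8.759, P3 6.203, P7 12.883, P2 10.934.
Rounding down: P1 8, P3 6, P7 12, P2 10 (total 36).
P1 receives 8.

8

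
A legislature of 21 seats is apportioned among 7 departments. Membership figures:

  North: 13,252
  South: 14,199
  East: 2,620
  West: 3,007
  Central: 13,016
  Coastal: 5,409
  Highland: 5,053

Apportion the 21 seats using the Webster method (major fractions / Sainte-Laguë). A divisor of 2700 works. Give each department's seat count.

North 5; South 5; East 1; West 1; Central 5; Coastal 2; Highland 2

With modified divisor 2700: modified quotas North 4.908, South 5.259, East 0.970, West 1.114, Central 4.821, Coastal 2.003, Highland 1.871.
Rounding to the nearest integer: North 5, South 5, East 1, West 1, Central 5, Coastal 2, Highland 2 (total 21).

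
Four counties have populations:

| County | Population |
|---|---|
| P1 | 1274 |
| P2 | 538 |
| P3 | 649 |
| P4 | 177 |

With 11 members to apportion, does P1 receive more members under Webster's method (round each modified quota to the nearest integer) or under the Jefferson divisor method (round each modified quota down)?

Jefferson

Webster: P1 5, P2 2, P3 3, P4 1.
Jefferson: P1 6, P2 2, P3 3, P4 0.
P1 gets 5 under Webster and 6 under Jefferson.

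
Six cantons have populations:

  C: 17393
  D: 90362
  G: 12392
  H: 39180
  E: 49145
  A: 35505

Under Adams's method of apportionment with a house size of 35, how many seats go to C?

3

Standard divisor 243977/35 ≈ 6970.771; standard quotas: C 2.495, D 12.963, G 1.778, H 5.621, E 7.050, A 5.093.
Rounding up gives 3, 13, 2, 6, 8, 6 = 38 seats, so the divisor must be adjusted.
With modified divisor 7700: modified quotas C 2.259, D 11.735, G 1.609, H 5.088, E 6.382, A 4.611.
Rounding up: C 3, D 12, G 2, H 6, E 7, A 5 (total 35).
C receives 3.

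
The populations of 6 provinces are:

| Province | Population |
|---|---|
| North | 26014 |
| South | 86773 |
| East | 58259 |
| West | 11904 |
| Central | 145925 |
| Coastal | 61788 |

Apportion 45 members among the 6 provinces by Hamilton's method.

Total 390663; standard divisor 390663/45 ≈ 8681.4.
Standard quotas: North 2.9965, South 9.9953, East 6.7108, West 1.3712, Central 16.8089, Coastal 7.1173.
Lower quotas: North 2, South 9, East 6, West 1, Central 16, Coastal 7 (sum 41, leaving 4 seats).
Remainders in descending order: North 0.9965, South 0.9953, Central 0.8089, East 0.7108, West 0.3712, Coastal 0.1173.
The surplus seats go to North, South, Central, East.

North 3; South 10; East 7; West 1; Central 17; Coastal 7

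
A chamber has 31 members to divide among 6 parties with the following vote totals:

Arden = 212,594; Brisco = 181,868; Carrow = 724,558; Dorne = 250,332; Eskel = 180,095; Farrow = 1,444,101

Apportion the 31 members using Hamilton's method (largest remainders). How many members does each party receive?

Arden: 2, Brisco: 2, Carrow: 7, Dorne: 3, Eskel: 2, Farrow: 15

Total 2993548; standard divisor 2993548/31 ≈ 96566.065.
Standard quotas: Arden 2.2015, Brisco 1.8834, Carrow 7.5032, Dorne 2.5923, Eskel 1.8650, Farrow 14.9545.
Lower quotas: Arden 2, Brisco 1, Carrow 7, Dorne 2, Eskel 1, Farrow 14 (sum 27, leaving 4 seats).
Remainders in descending order: Farrow 0.9545, Brisco 0.8834, Eskel 0.8650, Dorne 0.5923, Carrow 0.5032, Arden 0.2015.
The surplus seats go to Farrow, Brisco, Eskel, Dorne.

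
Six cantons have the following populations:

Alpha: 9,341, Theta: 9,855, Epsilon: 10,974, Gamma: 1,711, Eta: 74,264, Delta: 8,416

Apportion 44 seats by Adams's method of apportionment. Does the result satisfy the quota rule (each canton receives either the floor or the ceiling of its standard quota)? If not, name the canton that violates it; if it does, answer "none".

Standard quotas: Alpha 3.588, Theta 3.785, Epsilon 4.215, Gamma 0.657, Eta 28.523, Delta 3.232.
Adams allocation: Alpha 4, Theta 4, Epsilon 4, Gamma 1, Eta 27, Delta 4.
Eta has quota 28.523 (lower 28, upper 29) but receives 27 — outside the quota interval.

Eta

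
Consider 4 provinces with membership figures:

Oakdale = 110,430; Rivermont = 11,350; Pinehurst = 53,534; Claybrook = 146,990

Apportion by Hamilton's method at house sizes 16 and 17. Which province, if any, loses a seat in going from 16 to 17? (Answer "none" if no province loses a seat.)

At 16 seats: Oakdale 5, Rivermont 1, Pinehurst 3, Claybrook 7.
At 17 seats: Oakdale 6, Rivermont 0, Pinehurst 3, Claybrook 8.
Rivermont drops from 1 to 0.

Rivermont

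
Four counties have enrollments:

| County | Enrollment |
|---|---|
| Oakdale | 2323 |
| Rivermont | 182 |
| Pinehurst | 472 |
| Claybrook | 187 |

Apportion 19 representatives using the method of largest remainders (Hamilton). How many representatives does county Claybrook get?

Standard divisor: 3164 ÷ 19 ≈ 166.526.
Standard quotas: Oakdale 13.950, Rivermont 1.093, Pinehurst 2.834, Claybrook 1.123.
Lower quotas: Oakdale 13, Rivermont 1, Pinehurst 2, Claybrook 1 (sum 17, leaving 2 seats).
Remainders in descending order: Oakdale 0.950, Pinehurst 0.834, Claybrook 0.123, Rivermont 0.093.
Largest remainders: Oakdale, Pinehurst receive the extra seats.
Claybrook receives 1.

1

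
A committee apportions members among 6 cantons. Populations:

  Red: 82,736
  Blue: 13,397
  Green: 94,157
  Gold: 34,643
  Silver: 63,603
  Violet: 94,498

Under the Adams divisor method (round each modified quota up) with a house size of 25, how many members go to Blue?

1

Standard divisor 383034/25 ≈ 15321.36; standard quotas: Red 5.400, Blue 0.874, Green 6.145, Gold 2.261, Silver 4.151, Violet 6.168.
Rounding up gives 6, 1, 7, 3, 5, 7 = 29 seats, so the divisor must be adjusted.
With modified divisor 16900: modified quotas Red 4.896, Blue 0.793, Green 5.571, Gold 2.050, Silver 3.763, Violet 5.592.
Rounding up: Red 5, Blue 1, Green 6, Gold 3, Silver 4, Violet 6 (total 25).
Blue receives 1.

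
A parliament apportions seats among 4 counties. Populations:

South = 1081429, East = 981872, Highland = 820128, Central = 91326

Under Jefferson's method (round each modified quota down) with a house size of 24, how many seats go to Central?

0

Standard divisor 2974755/24 ≈ 123948.125; standard quotas: South 8.725, East 7.922, Highland 6.617, Central 0.737.
Rounding down gives 8, 7, 6, 0 = 21 seats, so the divisor must be adjusted.
With modified divisor 113100: modified quotas South 9.562, East 8.681, Highland 7.251, Central 0.807.
Rounding down: South 9, East 8, Highland 7, Central 0 (total 24).
Central receives 0.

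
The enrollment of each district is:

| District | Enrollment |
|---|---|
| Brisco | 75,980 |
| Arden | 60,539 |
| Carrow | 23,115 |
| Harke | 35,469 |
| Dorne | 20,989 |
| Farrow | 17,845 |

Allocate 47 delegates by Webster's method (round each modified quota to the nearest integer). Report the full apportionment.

Standard divisor 233937/47 ≈ 4977.383; standard quotas: Brisco 15.265, Arden 12.163, Carrow 4.644, Harke 7.126, Dorne 4.217, Farrow 3.585.
Rounding to the nearest integer gives Brisco 15, Arden 12, Carrow 5, Harke 7, Dorne 4, Farrow 4 — total 47, matching the house size, so no adjustment is needed.

Brisco 15, Arden 12, Carrow 5, Harke 7, Dorne 4, Farrow 4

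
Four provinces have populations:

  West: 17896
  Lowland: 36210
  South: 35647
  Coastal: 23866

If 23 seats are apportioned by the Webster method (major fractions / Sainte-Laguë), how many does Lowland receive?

7

Standard divisor 113619/23 ≈ 4939.957; standard quotas: West 3.623, Lowland 7.330, South 7.216, Coastal 4.831.
Rounding to the nearest integer gives West 4, Lowland 7, South 7, Coastal 5 — total 23, matching the house size, so no adjustment is needed.
Lowland receives 7.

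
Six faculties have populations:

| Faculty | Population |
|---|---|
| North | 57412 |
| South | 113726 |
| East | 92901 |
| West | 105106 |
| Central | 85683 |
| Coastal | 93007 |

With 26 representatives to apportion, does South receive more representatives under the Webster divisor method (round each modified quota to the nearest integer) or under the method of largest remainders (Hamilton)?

Webster: North 3, South 6, East 4, West 5, Central 4, Coastal 4.
Hamilton: North 3, South 5, East 4, West 5, Central 4, Coastal 5.
South gets 6 under Webster and 5 under Hamilton.

Webster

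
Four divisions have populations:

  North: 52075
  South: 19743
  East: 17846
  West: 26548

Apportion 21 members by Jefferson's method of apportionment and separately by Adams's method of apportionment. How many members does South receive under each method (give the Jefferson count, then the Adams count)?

3 and 4

Jefferson: North 10, South 3, East 3, West 5.
Adams: North 9, South 4, East 3, West 5.
South gets 3 under Jefferson and 4 under Adams.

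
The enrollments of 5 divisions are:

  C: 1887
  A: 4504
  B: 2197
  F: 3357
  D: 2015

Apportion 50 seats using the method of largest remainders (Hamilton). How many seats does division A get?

16

Total 13960; standard divisor 13960/50 ≈ 279.2.
Standard quotas: C 6.759, A 16.132, B 7.869, F 12.024, D 7.217.
Lower quotas: C 6, A 16, B 7, F 12, D 7 (sum 48, leaving 2 seats).
Remainders in descending order: B 0.869, C 0.759, D 0.217, A 0.132, F 0.024.
Largest remainders: B, C receive the extra seats.
A receives 16.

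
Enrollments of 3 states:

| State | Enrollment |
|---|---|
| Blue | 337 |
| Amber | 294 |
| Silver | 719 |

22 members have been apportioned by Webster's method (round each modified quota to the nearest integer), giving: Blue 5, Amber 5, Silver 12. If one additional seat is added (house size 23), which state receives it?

Priority for the next seat is population ÷ (current seats + 0.5).
Priorities: Blue 61.273, Amber 53.455, Silver 57.520.
Highest priority: Blue.

Blue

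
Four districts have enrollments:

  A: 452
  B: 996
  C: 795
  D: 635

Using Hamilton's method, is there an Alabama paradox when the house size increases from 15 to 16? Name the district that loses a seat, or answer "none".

At 15 seats: A 3, B 5, C 4, D 3.
At 16 seats: A 2, B 6, C 4, D 4.
A drops from 3 to 2.

A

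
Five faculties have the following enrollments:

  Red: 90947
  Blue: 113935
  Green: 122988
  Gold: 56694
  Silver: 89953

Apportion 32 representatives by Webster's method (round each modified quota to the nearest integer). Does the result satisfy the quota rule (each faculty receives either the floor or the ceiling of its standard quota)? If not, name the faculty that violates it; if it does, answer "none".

Standard quotas: Red 6.133, Blue 7.683, Green 8.294, Gold 3.823, Silver 6.066.
Webster allocation: Red 6, Blue 8, Green 8, Gold 4, Silver 6.
Every allocation lies between the lower and upper quota.

none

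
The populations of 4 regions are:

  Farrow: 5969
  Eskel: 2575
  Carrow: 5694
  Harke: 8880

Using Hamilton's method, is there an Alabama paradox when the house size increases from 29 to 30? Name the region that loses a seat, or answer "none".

At 29 seats: Farrow 8, Eskel 3, Carrow 7, Harke 11.
At 30 seats: Farrow 8, Eskel 3, Carrow 7, Harke 12.
No region's allocation decreased.

none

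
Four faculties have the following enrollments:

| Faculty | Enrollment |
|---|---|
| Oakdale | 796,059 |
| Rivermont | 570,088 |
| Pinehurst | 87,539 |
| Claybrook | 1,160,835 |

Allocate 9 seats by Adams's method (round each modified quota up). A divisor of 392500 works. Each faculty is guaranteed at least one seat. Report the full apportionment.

Oakdale: 3; Rivermont: 2; Pinehurst: 1; Claybrook: 3

With modified divisor 392500: modified quotas Oakdale 2.028, Rivermont 1.452, Pinehurst 0.223, Claybrook 2.958.
Rounding up: Oakdale 3, Rivermont 2, Pinehurst 1, Claybrook 3 (total 9).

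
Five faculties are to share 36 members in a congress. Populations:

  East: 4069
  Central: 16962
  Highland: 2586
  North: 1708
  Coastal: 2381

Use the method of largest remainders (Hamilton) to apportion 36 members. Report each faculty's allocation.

The standard divisor is 27706/36 ≈ 769.611.
Standard quotas: East 5.2871, Central 22.0397, Highland 3.3601, North 2.2193, Coastal 3.0938.
Lower quotas: East 5, Central 22, Highland 3, North 2, Coastal 3 (sum 35, leaving 1 seat).
Remainders in descending order: Highland 0.3601, East 0.2871, North 0.2193, Coastal 0.0938, Central 0.0397.
The surplus seat goes to Highland.

East=5, Central=22, Highland=4, North=2, Coastal=3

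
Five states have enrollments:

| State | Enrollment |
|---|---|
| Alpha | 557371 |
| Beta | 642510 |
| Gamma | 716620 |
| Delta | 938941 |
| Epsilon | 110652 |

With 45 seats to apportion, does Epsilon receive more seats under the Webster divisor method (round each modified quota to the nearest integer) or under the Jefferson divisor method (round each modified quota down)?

Webster: Alpha 8, Beta 10, Gamma 11, Delta 14, Epsilon 2.
Jefferson: Alpha 8, Beta 10, Gamma 11, Delta 15, Epsilon 1.
Epsilon gets 2 under Webster and 1 under Jefferson.

Webster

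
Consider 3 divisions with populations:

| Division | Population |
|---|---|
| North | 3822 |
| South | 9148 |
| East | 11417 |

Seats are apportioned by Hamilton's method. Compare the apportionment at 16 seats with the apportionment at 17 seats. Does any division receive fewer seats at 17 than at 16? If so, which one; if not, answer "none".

none

At 16 seats: North 3, South 6, East 7.
At 17 seats: North 3, South 6, East 8.
No division's allocation decreased.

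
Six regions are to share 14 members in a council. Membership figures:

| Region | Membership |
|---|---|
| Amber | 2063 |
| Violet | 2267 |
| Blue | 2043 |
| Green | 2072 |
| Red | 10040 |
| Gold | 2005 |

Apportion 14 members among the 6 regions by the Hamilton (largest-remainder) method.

Amber 1, Violet 2, Blue 1, Green 2, Red 7, Gold 1

The standard divisor is 20490/14 ≈ 1463.571.
Standard quotas: Amber 1.4096, Violet 1.5490, Blue 1.3959, Green 1.4157, Red 6.8599, Gold 1.3699.
Lower quotas: Amber 1, Violet 1, Blue 1, Green 1, Red 6, Gold 1 (sum 11, leaving 3 seats).
Remainders in descending order: Red 0.8599, Violet 0.5490, Green 0.4157, Amber 0.4096, Blue 0.3959, Gold 0.3699.
The surplus seats go to Red, Violet, Green.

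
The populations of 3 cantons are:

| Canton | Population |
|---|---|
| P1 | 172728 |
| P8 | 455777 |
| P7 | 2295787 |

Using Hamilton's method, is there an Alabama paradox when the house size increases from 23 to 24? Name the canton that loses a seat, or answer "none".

At 23 seats: P1 1, P8 4, P7 18.
At 24 seats: P1 1, P8 4, P7 19.
No canton's allocation decreased.

none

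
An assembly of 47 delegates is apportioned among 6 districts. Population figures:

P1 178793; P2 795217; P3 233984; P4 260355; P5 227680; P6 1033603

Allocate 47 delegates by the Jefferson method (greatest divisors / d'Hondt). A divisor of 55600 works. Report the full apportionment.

With modified divisor 55600: modified quotas P1 3.216, P2 14.302, P3 4.208, P4 4.683, P5 4.095, P6 18.590.
Rounding down: P1 3, P2 14, P3 4, P4 4, P5 4, P6 18 (total 47).

P1=3, P2=14, P3=4, P4=4, P5=4, P6=18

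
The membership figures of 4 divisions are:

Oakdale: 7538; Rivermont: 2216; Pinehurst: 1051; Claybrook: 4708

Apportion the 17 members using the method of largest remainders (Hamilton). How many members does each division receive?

Oakdale=8, Rivermont=3, Pinehurst=1, Claybrook=5

Standard divisor: 15513 ÷ 17 ≈ 912.529.
Standard quotas: Oakdale 8.2606, Rivermont 2.4284, Pinehurst 1.1517, Claybrook 5.1593.
Lower quotas: Oakdale 8, Rivermont 2, Pinehurst 1, Claybrook 5 (sum 16, leaving 1 seat).
Remainders in descending order: Rivermont 0.4284, Oakdale 0.2606, Claybrook 0.1593, Pinehurst 0.1517.
Largest remainder: Rivermont receives the extra seat.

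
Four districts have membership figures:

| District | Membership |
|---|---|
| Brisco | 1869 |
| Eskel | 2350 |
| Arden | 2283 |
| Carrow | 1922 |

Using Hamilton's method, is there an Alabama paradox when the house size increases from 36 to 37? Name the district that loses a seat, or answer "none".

none

At 36 seats: Brisco 8, Eskel 10, Arden 10, Carrow 8.
At 37 seats: Brisco 8, Eskel 10, Arden 10, Carrow 9.
No district's allocation decreased.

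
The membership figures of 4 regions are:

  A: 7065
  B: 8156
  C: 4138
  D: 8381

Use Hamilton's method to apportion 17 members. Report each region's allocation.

The standard divisor is 27740/17 ≈ 1631.765.
Standard quotas: A 4.3297, B 4.9983, C 2.5359, D 5.1362.
Lower quotas: A 4, B 4, C 2, D 5 (sum 15, leaving 2 seats).
Remainders in descending order: B 0.9983, C 0.5359, A 0.3297, D 0.1362.
Largest remainders: B, C receive the extra seats.

A 4, B 5, C 3, D 5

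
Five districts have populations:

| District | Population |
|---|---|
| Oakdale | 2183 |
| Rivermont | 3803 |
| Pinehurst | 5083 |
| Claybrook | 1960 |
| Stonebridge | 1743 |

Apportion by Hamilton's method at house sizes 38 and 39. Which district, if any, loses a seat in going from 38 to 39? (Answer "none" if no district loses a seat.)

At 38 seats: Oakdale 6, Rivermont 10, Pinehurst 13, Claybrook 5, Stonebridge 4.
At 39 seats: Oakdale 6, Rivermont 10, Pinehurst 13, Claybrook 5, Stonebridge 5.
No district's allocation decreased.

none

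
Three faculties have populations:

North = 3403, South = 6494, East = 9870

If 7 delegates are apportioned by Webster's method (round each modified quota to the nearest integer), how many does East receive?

4

Standard divisor 19767/7 ≈ 2823.857; standard quotas: North 1.205, South 2.300, East 3.495.
Rounding to the nearest integer gives 1, 2, 3 = 6 seats, so the divisor must be adjusted.
With modified divisor 2700: modified quotas North 1.260, South 2.405, East 3.656.
Rounding to the nearest integer: North 1, South 2, East 4 (total 7).
East receives 4.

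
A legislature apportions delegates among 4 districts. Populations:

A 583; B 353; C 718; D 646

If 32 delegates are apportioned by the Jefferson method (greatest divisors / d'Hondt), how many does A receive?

8

Standard divisor 2300/32 ≈ 71.875; standard quotas: A 8.111, B 4.911, C 9.990, D 8.988.
Rounding down gives 8, 4, 9, 8 = 29 seats, so the divisor must be adjusted.
With modified divisor 70: modified quotas A 8.329, B 5.043, C 10.257, D 9.229.
Rounding down: A 8, B 5, C 10, D 9 (total 32).
A receives 8.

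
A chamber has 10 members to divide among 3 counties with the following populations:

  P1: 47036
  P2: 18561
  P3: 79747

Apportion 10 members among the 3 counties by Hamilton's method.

P1=3, P2=1, P3=6

Standard divisor: 145344 ÷ 10 ≈ 14534.4.
Standard quotas: P1 3.2362, P2 1.2770, P3 5.4868.
Lower quotas: P1 3, P2 1, P3 5 (sum 9, leaving 1 seat).
Remainders in descending order: P3 0.4868, P2 0.2770, P1 0.2362.
Largest remainder: P3 receives the extra seat.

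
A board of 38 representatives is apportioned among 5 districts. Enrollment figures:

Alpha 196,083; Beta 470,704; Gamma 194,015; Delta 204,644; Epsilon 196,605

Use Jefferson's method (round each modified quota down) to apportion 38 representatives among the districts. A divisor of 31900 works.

With modified divisor 31900: modified quotas Alpha 6.147, Beta 14.756, Gamma 6.082, Delta 6.415, Epsilon 6.163.
Rounding down: Alpha 6, Beta 14, Gamma 6, Delta 6, Epsilon 6 (total 38).

Alpha=6, Beta=14, Gamma=6, Delta=6, Epsilon=6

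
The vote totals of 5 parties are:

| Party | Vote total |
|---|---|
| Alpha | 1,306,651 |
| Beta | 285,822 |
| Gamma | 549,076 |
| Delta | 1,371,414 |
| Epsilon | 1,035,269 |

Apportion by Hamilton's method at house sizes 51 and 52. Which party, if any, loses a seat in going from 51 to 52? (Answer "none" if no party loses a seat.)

none

At 51 seats: Alpha 15, Beta 3, Gamma 6, Delta 15, Epsilon 12.
At 52 seats: Alpha 15, Beta 3, Gamma 6, Delta 16, Epsilon 12.
No party's allocation decreased.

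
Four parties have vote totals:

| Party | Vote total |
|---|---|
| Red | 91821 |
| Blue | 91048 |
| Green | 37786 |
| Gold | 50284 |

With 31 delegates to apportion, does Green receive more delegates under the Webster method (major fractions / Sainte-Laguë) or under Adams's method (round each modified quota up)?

Adams

Webster: Red 11, Blue 10, Green 4, Gold 6.
Adams: Red 10, Blue 10, Green 5, Gold 6.
Green gets 4 under Webster and 5 under Adams.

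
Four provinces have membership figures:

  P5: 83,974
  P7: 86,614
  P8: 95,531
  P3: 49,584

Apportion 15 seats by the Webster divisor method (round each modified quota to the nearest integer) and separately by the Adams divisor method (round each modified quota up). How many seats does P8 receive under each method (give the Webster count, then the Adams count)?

5 and 4

Webster: P5 4, P7 4, P8 5, P3 2.
Adams: P5 4, P7 4, P8 4, P3 3.
P8 gets 5 under Webster and 4 under Adams.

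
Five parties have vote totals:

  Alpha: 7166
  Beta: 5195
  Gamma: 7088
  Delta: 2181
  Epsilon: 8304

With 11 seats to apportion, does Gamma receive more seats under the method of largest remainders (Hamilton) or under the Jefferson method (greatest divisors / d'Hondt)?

Hamilton: Alpha 3, Beta 2, Gamma 2, Delta 1, Epsilon 3.
Jefferson: Alpha 3, Beta 2, Gamma 3, Delta 0, Epsilon 3.
Gamma gets 2 under Hamilton and 3 under Jefferson.

Jefferson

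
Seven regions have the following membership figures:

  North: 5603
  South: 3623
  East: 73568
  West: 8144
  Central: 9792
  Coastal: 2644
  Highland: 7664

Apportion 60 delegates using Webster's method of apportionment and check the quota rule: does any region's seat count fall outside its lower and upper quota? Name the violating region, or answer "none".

Standard quotas: North 3.028, South 1.958, East 39.753, West 4.401, Central 5.291, Coastal 1.429, Highland 4.141.
Webster allocation: North 3, South 2, East 41, West 4, Central 5, Coastal 1, Highland 4.
East has quota 39.753 (lower 39, upper 40) but receives 41 — outside the quota interval.

East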